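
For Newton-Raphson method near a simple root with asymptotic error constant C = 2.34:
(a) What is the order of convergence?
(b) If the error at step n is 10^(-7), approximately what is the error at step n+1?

(a) Newton-Raphson has quadratic (order 2) convergence near simple roots.
    This means |e_{n+1}| ≈ C|e_n|².

(b) With |e_n| = 10^(-7) and C = 2.34:
    |e_{n+1}| ≈ 2.34 × (10^(-7))² = 2.34 × 10^(-14)

(a) 2 (quadratic); (b) |e_{n+1}| ≈ 2.340e-14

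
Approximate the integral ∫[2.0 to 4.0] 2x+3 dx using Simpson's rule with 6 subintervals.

f(x) = 2x+3
a = 2.0, b = 4.0, n = 6
h = (b - a)/n = 0.333333

Simpson's rule: (h/3)[f(x₀) + 4f(x₁) + 2f(x₂) + ... + f(xₙ)]

x_0 = 2.0000, f(x_0) = 7.000000, coefficient = 1
x_1 = 2.3333, f(x_1) = 7.666667, coefficient = 4
x_2 = 2.6667, f(x_2) = 8.333333, coefficient = 2
x_3 = 3.0000, f(x_3) = 9.000000, coefficient = 4
x_4 = 3.3333, f(x_4) = 9.666667, coefficient = 2
x_5 = 3.6667, f(x_5) = 10.333333, coefficient = 4
x_6 = 4.0000, f(x_6) = 11.000000, coefficient = 1

I ≈ (0.333333/3) × 162.000000 = 18.000000
Exact value: 18.000000
Error: 0.000000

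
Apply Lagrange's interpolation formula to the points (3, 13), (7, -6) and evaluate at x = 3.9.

Lagrange interpolation formula:
P(x) = Σ yᵢ × Lᵢ(x)
where Lᵢ(x) = Π_{j≠i} (x - xⱼ)/(xᵢ - xⱼ)

L_0(3.9) = (3.9 - 7)/(3 - 7) = 0.775000
L_1(3.9) = (3.9 - 3)/(7 - 3) = 0.225000

P(3.9) = 13×L_0(3.9) + (-6)×L_1(3.9)
P(3.9) = 8.725000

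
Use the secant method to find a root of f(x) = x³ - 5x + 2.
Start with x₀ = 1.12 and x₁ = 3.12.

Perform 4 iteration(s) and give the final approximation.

f(x) = x³ - 5x + 2
x₀ = 1.12, x₁ = 3.12

Secant formula: x_{n+1} = x_n - f(x_n)(x_n - x_{n-1})/(f(x_n) - f(x_{n-1}))

Iteration 1:
  f(1.120000) = -2.195072
  f(3.120000) = 16.771328
  x_2 = 3.120000 - 16.771328×(3.120000 - 1.120000)/(16.771328 - (-2.195072))
       = 1.351470
Iteration 2:
  f(3.120000) = 16.771328
  f(1.351470) = -2.288929
  x_3 = 1.351470 - (-2.288929)×(1.351470 - 3.120000)/(-2.288929 - 16.771328)
       = 1.563851
Iteration 3:
  f(1.351470) = -2.288929
  f(1.563851) = -1.994655
  x_4 = 1.563851 - (-1.994655)×(1.563851 - 1.351470)/(-1.994655 - (-2.288929))
       = 3.003415
Iteration 4:
  f(1.563851) = -1.994655
  f(3.003415) = 14.075240
  x_5 = 3.003415 - 14.075240×(3.003415 - 1.563851)/(14.075240 - (-1.994655))
       = 1.742535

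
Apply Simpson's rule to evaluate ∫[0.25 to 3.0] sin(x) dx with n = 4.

f(x) = sin(x)
a = 0.25, b = 3.0, n = 4
h = (b - a)/n = 0.687500

Simpson's rule: (h/3)[f(x₀) + 4f(x₁) + 2f(x₂) + ... + f(xₙ)]

x_0 = 0.2500, f(x_0) = 0.247404, coefficient = 1
x_1 = 0.9375, f(x_1) = 0.806081, coefficient = 4
x_2 = 1.6250, f(x_2) = 0.998531, coefficient = 2
x_3 = 2.3125, f(x_3) = 0.737319, coefficient = 4
x_4 = 3.0000, f(x_4) = 0.141120, coefficient = 1

I ≈ (0.687500/3) × 8.559186 = 1.961480
Exact value: 1.958905
Error: 0.002575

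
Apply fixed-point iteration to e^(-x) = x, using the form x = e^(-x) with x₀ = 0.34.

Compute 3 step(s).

Equation: e^(-x) = x
Fixed-point form: x = e^(-x)
x₀ = 0.34

x_1 = g(0.340000) = 0.711770
x_2 = g(0.711770) = 0.490775
x_3 = g(0.490775) = 0.612152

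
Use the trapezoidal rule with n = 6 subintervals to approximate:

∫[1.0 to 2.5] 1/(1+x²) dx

f(x) = 1/(1+x²)
a = 1.0, b = 2.5, n = 6
h = (b - a)/n = 0.250000

Trapezoidal rule: (h/2)[f(x₀) + 2f(x₁) + 2f(x₂) + ... + f(xₙ)]

x_0 = 1.0000, f(x_0) = 0.500000, coefficient = 1
x_1 = 1.2500, f(x_1) = 0.390244, coefficient = 2
x_2 = 1.5000, f(x_2) = 0.307692, coefficient = 2
x_3 = 1.7500, f(x_3) = 0.246154, coefficient = 2
x_4 = 2.0000, f(x_4) = 0.200000, coefficient = 2
x_5 = 2.2500, f(x_5) = 0.164948, coefficient = 2
x_6 = 2.5000, f(x_6) = 0.137931, coefficient = 1

I ≈ (0.250000/2) × 3.256008 = 0.407001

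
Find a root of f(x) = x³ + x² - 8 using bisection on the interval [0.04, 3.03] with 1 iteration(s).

f(x) = x³ + x² - 8
Initial interval: [0.04, 3.03]

Iteration 1:
  c_1 = (0.040000 + 3.030000)/2 = 1.535000
  f(c_1) = f(1.535000) = -2.026970
  f(a) × f(c) ≥ 0, new interval: [1.535000, 3.030000]

After 1 iteration(s), the approximation is c_1 = 1.535000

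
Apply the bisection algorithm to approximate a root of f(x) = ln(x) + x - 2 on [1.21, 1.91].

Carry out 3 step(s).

f(x) = ln(x) + x - 2
Initial interval: [1.21, 1.91]

Iteration 1:
  c_1 = (1.210000 + 1.910000)/2 = 1.560000
  f(c_1) = f(1.560000) = 0.004686
  f(a) × f(c) < 0, new interval: [1.210000, 1.560000]
Iteration 2:
  c_2 = (1.210000 + 1.560000)/2 = 1.385000
  f(c_2) = f(1.385000) = -0.289300
  f(a) × f(c) ≥ 0, new interval: [1.385000, 1.560000]
Iteration 3:
  c_3 = (1.385000 + 1.560000)/2 = 1.472500
  f(c_3) = f(1.472500) = -0.140538
  f(a) × f(c) ≥ 0, new interval: [1.472500, 1.560000]

After 3 iteration(s), the approximation is c_3 = 1.472500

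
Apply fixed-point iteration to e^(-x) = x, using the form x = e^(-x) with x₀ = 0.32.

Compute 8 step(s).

Equation: e^(-x) = x
Fixed-point form: x = e^(-x)
x₀ = 0.32

x_1 = g(0.320000) = 0.726149
x_2 = g(0.726149) = 0.483768
x_3 = g(0.483768) = 0.616456
x_4 = g(0.616456) = 0.539854
x_5 = g(0.539854) = 0.582833
x_6 = g(0.582833) = 0.558314
x_7 = g(0.558314) = 0.572173
x_8 = g(0.572173) = 0.564298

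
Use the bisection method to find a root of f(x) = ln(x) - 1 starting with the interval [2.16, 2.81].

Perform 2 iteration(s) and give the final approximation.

f(x) = ln(x) - 1
Initial interval: [2.16, 2.81]

Iteration 1:
  c_1 = (2.160000 + 2.810000)/2 = 2.485000
  f(c_1) = f(2.485000) = -0.089727
  f(a) × f(c) ≥ 0, new interval: [2.485000, 2.810000]
Iteration 2:
  c_2 = (2.485000 + 2.810000)/2 = 2.647500
  f(c_2) = f(2.647500) = -0.026384
  f(a) × f(c) ≥ 0, new interval: [2.647500, 2.810000]

After 2 iteration(s), the approximation is c_2 = 2.647500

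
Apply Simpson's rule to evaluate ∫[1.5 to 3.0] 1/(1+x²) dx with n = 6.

f(x) = 1/(1+x²)
a = 1.5, b = 3.0, n = 6
h = (b - a)/n = 0.250000

Simpson's rule: (h/3)[f(x₀) + 4f(x₁) + 2f(x₂) + ... + f(xₙ)]

x_0 = 1.5000, f(x_0) = 0.307692, coefficient = 1
x_1 = 1.7500, f(x_1) = 0.246154, coefficient = 4
x_2 = 2.0000, f(x_2) = 0.200000, coefficient = 2
x_3 = 2.2500, f(x_3) = 0.164948, coefficient = 4
x_4 = 2.5000, f(x_4) = 0.137931, coefficient = 2
x_5 = 2.7500, f(x_5) = 0.116788, coefficient = 4
x_6 = 3.0000, f(x_6) = 0.100000, coefficient = 1

I ≈ (0.250000/3) × 3.195117 = 0.266260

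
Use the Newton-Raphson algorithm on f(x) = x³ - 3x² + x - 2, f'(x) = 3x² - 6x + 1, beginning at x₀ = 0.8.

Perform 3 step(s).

f(x) = x³ - 3x² + x - 2
f'(x) = 3x² - 6x + 1
x₀ = 0.8

Newton-Raphson formula: x_{n+1} = x_n - f(x_n)/f'(x_n)

Iteration 1:
  f(0.800000) = -2.608000
  f'(0.800000) = -1.880000
  x_1 = 0.800000 - (-2.608000)/(-1.880000) = -0.587234
Iteration 2:
  f(-0.587234) = -3.824270
  f'(-0.587234) = 5.557936
  x_2 = -0.587234 - (-3.824270)/5.557936 = 0.100840
Iteration 3:
  f(0.100840) = -1.928641
  f'(0.100840) = 0.425468
  x_3 = 0.100840 - (-1.928641)/0.425468 = 4.633828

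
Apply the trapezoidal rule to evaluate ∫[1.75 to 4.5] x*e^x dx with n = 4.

f(x) = x*e^x
a = 1.75, b = 4.5, n = 4
h = (b - a)/n = 0.687500

Trapezoidal rule: (h/2)[f(x₀) + 2f(x₁) + 2f(x₂) + ... + f(xₙ)]

x_0 = 1.7500, f(x_0) = 10.070555, coefficient = 1
x_1 = 2.4375, f(x_1) = 27.895710, coefficient = 2
x_2 = 3.1250, f(x_2) = 71.124672, coefficient = 2
x_3 = 3.8125, f(x_3) = 172.566927, coefficient = 2
x_4 = 4.5000, f(x_4) = 405.077091, coefficient = 1

I ≈ (0.687500/2) × 958.322264 = 329.423278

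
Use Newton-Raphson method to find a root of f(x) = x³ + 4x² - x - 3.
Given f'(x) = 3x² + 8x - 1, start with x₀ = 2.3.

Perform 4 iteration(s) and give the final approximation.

f(x) = x³ + 4x² - x - 3
f'(x) = 3x² + 8x - 1
x₀ = 2.3

Newton-Raphson formula: x_{n+1} = x_n - f(x_n)/f'(x_n)

Iteration 1:
  f(2.300000) = 28.027000
  f'(2.300000) = 33.270000
  x_1 = 2.300000 - 28.027000/33.270000 = 1.457589
Iteration 2:
  f(1.457589) = 7.137425
  f'(1.457589) = 17.034416
  x_2 = 1.457589 - 7.137425/17.034416 = 1.038589
Iteration 3:
  f(1.038589) = 1.396373
  f'(1.038589) = 10.544716
  x_3 = 1.038589 - 1.396373/10.544716 = 0.906165
Iteration 4:
  f(0.906165) = 0.122461
  f'(0.906165) = 8.712728
  x_4 = 0.906165 - 0.122461/8.712728 = 0.892110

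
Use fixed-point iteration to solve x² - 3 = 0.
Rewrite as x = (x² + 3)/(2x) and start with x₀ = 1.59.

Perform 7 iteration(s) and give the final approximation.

Equation: x² - 3 = 0
Fixed-point form: x = (x² + 3)/(2x)
x₀ = 1.59

x_1 = g(1.590000) = 1.738396
x_2 = g(1.738396) = 1.732062
x_3 = g(1.732062) = 1.732051
x_4 = g(1.732051) = 1.732051
x_5 = g(1.732051) = 1.732051
x_6 = g(1.732051) = 1.732051
x_7 = g(1.732051) = 1.732051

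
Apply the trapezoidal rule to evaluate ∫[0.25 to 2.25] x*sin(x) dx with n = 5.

f(x) = x*sin(x)
a = 0.25, b = 2.25, n = 5
h = (b - a)/n = 0.400000

Trapezoidal rule: (h/2)[f(x₀) + 2f(x₁) + 2f(x₂) + ... + f(xₙ)]

x_0 = 0.2500, f(x_0) = 0.061851, coefficient = 1
x_1 = 0.6500, f(x_1) = 0.393371, coefficient = 2
x_2 = 1.0500, f(x_2) = 0.910794, coefficient = 2
x_3 = 1.4500, f(x_3) = 1.439434, coefficient = 2
x_4 = 1.8500, f(x_4) = 1.778359, coefficient = 2
x_5 = 2.2500, f(x_5) = 1.750665, coefficient = 1

I ≈ (0.400000/2) × 10.856433 = 2.171287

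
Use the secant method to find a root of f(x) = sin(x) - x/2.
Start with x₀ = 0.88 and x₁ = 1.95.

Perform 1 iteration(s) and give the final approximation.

f(x) = sin(x) - x/2
x₀ = 0.88, x₁ = 1.95

Secant formula: x_{n+1} = x_n - f(x_n)(x_n - x_{n-1})/(f(x_n) - f(x_{n-1}))

Iteration 1:
  f(0.880000) = 0.330739
  f(1.950000) = -0.046040
  x_2 = 1.950000 - (-0.046040)×(1.950000 - 0.880000)/(-0.046040 - 0.330739)
       = 1.819252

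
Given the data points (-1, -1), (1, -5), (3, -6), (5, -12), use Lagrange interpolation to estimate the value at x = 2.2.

Lagrange interpolation formula:
P(x) = Σ yᵢ × Lᵢ(x)
where Lᵢ(x) = Π_{j≠i} (x - xⱼ)/(xᵢ - xⱼ)

L_0(2.2) = (2.2 - 1)/(-1 - 1) × (2.2 - 3)/(-1 - 3) × (2.2 - 5)/(-1 - 5) = -0.056000
L_1(2.2) = (2.2 - (-1))/(1 - (-1)) × (2.2 - 3)/(1 - 3) × (2.2 - 5)/(1 - 5) = 0.448000
L_2(2.2) = (2.2 - (-1))/(3 - (-1)) × (2.2 - 1)/(3 - 1) × (2.2 - 5)/(3 - 5) = 0.672000
L_3(2.2) = (2.2 - (-1))/(5 - (-1)) × (2.2 - 1)/(5 - 1) × (2.2 - 3)/(5 - 3) = -0.064000

P(2.2) = (-1)×L_0(2.2) + (-5)×L_1(2.2) + (-6)×L_2(2.2) + (-12)×L_3(2.2)
P(2.2) = -5.448000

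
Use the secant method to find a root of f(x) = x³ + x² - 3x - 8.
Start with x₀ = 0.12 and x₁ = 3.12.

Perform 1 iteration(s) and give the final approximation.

f(x) = x³ + x² - 3x - 8
x₀ = 0.12, x₁ = 3.12

Secant formula: x_{n+1} = x_n - f(x_n)(x_n - x_{n-1})/(f(x_n) - f(x_{n-1}))

Iteration 1:
  f(0.120000) = -8.343872
  f(3.120000) = 22.745728
  x_2 = 3.120000 - 22.745728×(3.120000 - 0.120000)/(22.745728 - (-8.343872))
       = 0.925144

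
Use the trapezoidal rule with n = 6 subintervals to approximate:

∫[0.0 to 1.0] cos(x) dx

f(x) = cos(x)
a = 0.0, b = 1.0, n = 6
h = (b - a)/n = 0.166667

Trapezoidal rule: (h/2)[f(x₀) + 2f(x₁) + 2f(x₂) + ... + f(xₙ)]

x_0 = 0.0000, f(x_0) = 1.000000, coefficient = 1
x_1 = 0.1667, f(x_1) = 0.986143, coefficient = 2
x_2 = 0.3333, f(x_2) = 0.944957, coefficient = 2
x_3 = 0.5000, f(x_3) = 0.877583, coefficient = 2
x_4 = 0.6667, f(x_4) = 0.785887, coefficient = 2
x_5 = 0.8333, f(x_5) = 0.672412, coefficient = 2
x_6 = 1.0000, f(x_6) = 0.540302, coefficient = 1

I ≈ (0.166667/2) × 10.074267 = 0.839522
Exact value: 0.841471
Error: 0.001949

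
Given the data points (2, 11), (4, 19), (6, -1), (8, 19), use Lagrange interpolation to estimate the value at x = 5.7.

Lagrange interpolation formula:
P(x) = Σ yᵢ × Lᵢ(x)
where Lᵢ(x) = Π_{j≠i} (x - xⱼ)/(xᵢ - xⱼ)

L_0(5.7) = (5.7 - 4)/(2 - 4) × (5.7 - 6)/(2 - 6) × (5.7 - 8)/(2 - 8) = -0.024437
L_1(5.7) = (5.7 - 2)/(4 - 2) × (5.7 - 6)/(4 - 6) × (5.7 - 8)/(4 - 8) = 0.159562
L_2(5.7) = (5.7 - 2)/(6 - 2) × (5.7 - 4)/(6 - 4) × (5.7 - 8)/(6 - 8) = 0.904188
L_3(5.7) = (5.7 - 2)/(8 - 2) × (5.7 - 4)/(8 - 4) × (5.7 - 6)/(8 - 6) = -0.039312

P(5.7) = 11×L_0(5.7) + 19×L_1(5.7) + (-1)×L_2(5.7) + 19×L_3(5.7)
P(5.7) = 1.111750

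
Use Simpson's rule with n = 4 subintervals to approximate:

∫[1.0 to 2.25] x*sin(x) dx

f(x) = x*sin(x)
a = 1.0, b = 2.25, n = 4
h = (b - a)/n = 0.312500

Simpson's rule: (h/3)[f(x₀) + 4f(x₁) + 2f(x₂) + ... + f(xₙ)]

x_0 = 1.0000, f(x_0) = 0.841471, coefficient = 1
x_1 = 1.3125, f(x_1) = 1.268960, coefficient = 4
x_2 = 1.6250, f(x_2) = 1.622613, coefficient = 2
x_3 = 1.9375, f(x_3) = 1.808684, coefficient = 4
x_4 = 2.2500, f(x_4) = 1.750665, coefficient = 1

I ≈ (0.312500/3) × 18.147938 = 1.890410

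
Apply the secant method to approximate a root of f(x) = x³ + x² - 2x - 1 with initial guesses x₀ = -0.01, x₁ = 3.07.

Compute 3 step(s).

f(x) = x³ + x² - 2x - 1
x₀ = -0.01, x₁ = 3.07

Secant formula: x_{n+1} = x_n - f(x_n)(x_n - x_{n-1})/(f(x_n) - f(x_{n-1}))

Iteration 1:
  f(-0.010000) = -0.979901
  f(3.070000) = 31.219343
  x_2 = 3.070000 - 31.219343×(3.070000 - (-0.010000))/(31.219343 - (-0.979901))
       = 0.083732
Iteration 2:
  f(3.070000) = 31.219343
  f(0.083732) = -1.159866
  x_3 = 0.083732 - (-1.159866)×(0.083732 - 3.070000)/(-1.159866 - 31.219343)
       = 0.190704
Iteration 3:
  f(0.083732) = -1.159866
  f(0.190704) = -1.338104
  x_4 = 0.190704 - (-1.338104)×(0.190704 - 0.083732)/(-1.338104 - (-1.159866))
       = -0.612375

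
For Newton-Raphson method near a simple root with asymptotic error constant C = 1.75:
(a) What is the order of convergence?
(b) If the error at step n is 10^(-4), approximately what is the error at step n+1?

(a) Newton-Raphson has quadratic (order 2) convergence near simple roots.
    This means |e_{n+1}| ≈ C|e_n|².

(b) With |e_n| = 10^(-4) and C = 1.75:
    |e_{n+1}| ≈ 1.75 × (10^(-4))² = 1.75 × 10^(-8)

(a) 2 (quadratic); (b) |e_{n+1}| ≈ 1.750e-08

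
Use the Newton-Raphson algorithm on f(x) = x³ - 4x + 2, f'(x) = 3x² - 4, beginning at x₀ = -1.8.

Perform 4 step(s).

f(x) = x³ - 4x + 2
f'(x) = 3x² - 4
x₀ = -1.8

Newton-Raphson formula: x_{n+1} = x_n - f(x_n)/f'(x_n)

Iteration 1:
  f(-1.800000) = 3.368000
  f'(-1.800000) = 5.720000
  x_1 = -1.800000 - 3.368000/5.720000 = -2.388811
Iteration 2:
  f(-2.388811) = -2.076313
  f'(-2.388811) = 13.119257
  x_2 = -2.388811 - (-2.076313)/13.119257 = -2.230547
Iteration 3:
  f(-2.230547) = -0.175538
  f'(-2.230547) = 10.926016
  x_3 = -2.230547 - (-0.175538)/10.926016 = -2.214481
Iteration 4:
  f(-2.214481) = -0.001723
  f'(-2.214481) = 10.711773
  x_4 = -2.214481 - (-0.001723)/10.711773 = -2.214320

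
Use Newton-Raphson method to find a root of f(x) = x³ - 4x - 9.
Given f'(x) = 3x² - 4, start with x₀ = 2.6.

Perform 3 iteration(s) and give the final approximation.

f(x) = x³ - 4x - 9
f'(x) = 3x² - 4
x₀ = 2.6

Newton-Raphson formula: x_{n+1} = x_n - f(x_n)/f'(x_n)

Iteration 1:
  f(2.600000) = -1.824000
  f'(2.600000) = 16.280000
  x_1 = 2.600000 - (-1.824000)/16.280000 = 2.712039
Iteration 2:
  f(2.712039) = 0.099318
  f'(2.712039) = 18.065472
  x_2 = 2.712039 - 0.099318/18.065472 = 2.706542
Iteration 3:
  f(2.706542) = 0.000246
  f'(2.706542) = 17.976103
  x_3 = 2.706542 - 0.000246/17.976103 = 2.706528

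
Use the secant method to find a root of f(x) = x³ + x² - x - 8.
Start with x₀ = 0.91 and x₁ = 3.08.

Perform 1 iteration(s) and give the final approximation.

f(x) = x³ + x² - x - 8
x₀ = 0.91, x₁ = 3.08

Secant formula: x_{n+1} = x_n - f(x_n)(x_n - x_{n-1})/(f(x_n) - f(x_{n-1}))

Iteration 1:
  f(0.910000) = -7.328329
  f(3.080000) = 27.624512
  x_2 = 3.080000 - 27.624512×(3.080000 - 0.910000)/(27.624512 - (-7.328329))
       = 1.364969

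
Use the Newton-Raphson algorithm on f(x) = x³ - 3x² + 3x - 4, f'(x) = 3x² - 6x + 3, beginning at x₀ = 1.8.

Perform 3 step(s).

f(x) = x³ - 3x² + 3x - 4
f'(x) = 3x² - 6x + 3
x₀ = 1.8

Newton-Raphson formula: x_{n+1} = x_n - f(x_n)/f'(x_n)

Iteration 1:
  f(1.800000) = -2.488000
  f'(1.800000) = 1.920000
  x_1 = 1.800000 - (-2.488000)/1.920000 = 3.095833
Iteration 2:
  f(3.095833) = 6.205984
  f'(3.095833) = 13.177552
  x_2 = 3.095833 - 6.205984/13.177552 = 2.624882
Iteration 3:
  f(2.624882) = 1.290082
  f'(2.624882) = 7.920726
  x_3 = 2.624882 - 1.290082/7.920726 = 2.462008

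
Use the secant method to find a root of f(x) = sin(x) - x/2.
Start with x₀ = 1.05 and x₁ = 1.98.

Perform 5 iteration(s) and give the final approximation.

f(x) = sin(x) - x/2
x₀ = 1.05, x₁ = 1.98

Secant formula: x_{n+1} = x_n - f(x_n)(x_n - x_{n-1})/(f(x_n) - f(x_{n-1}))

Iteration 1:
  f(1.050000) = 0.342423
  f(1.980000) = -0.072562
  x_2 = 1.980000 - (-0.072562)×(1.980000 - 1.050000)/(-0.072562 - 0.342423)
       = 1.817385
Iteration 2:
  f(1.980000) = -0.072562
  f(1.817385) = 0.061058
  x_3 = 1.817385 - 0.061058×(1.817385 - 1.980000)/(0.061058 - (-0.072562))
       = 1.891693
Iteration 3:
  f(1.817385) = 0.061058
  f(1.891693) = 0.003107
  x_4 = 1.891693 - 0.003107×(1.891693 - 1.817385)/(0.003107 - 0.061058)
       = 1.895676
Iteration 4:
  f(1.891693) = 0.003107
  f(1.895676) = -0.000149
  x_5 = 1.895676 - (-0.000149)×(1.895676 - 1.891693)/(-0.000149 - 0.003107)
       = 1.895494
Iteration 5:
  f(1.895676) = -0.000149
  f(1.895494) = 0.000000
  x_6 = 1.895494 - 0.000000×(1.895494 - 1.895676)/(0.000000 - (-0.000149))
       = 1.895494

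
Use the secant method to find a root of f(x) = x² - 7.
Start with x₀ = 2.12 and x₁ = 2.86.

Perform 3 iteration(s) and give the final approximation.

f(x) = x² - 7
x₀ = 2.12, x₁ = 2.86

Secant formula: x_{n+1} = x_n - f(x_n)(x_n - x_{n-1})/(f(x_n) - f(x_{n-1}))

Iteration 1:
  f(2.120000) = -2.505600
  f(2.860000) = 1.179600
  x_2 = 2.860000 - 1.179600×(2.860000 - 2.120000)/(1.179600 - (-2.505600))
       = 2.623133
Iteration 2:
  f(2.860000) = 1.179600
  f(2.623133) = -0.119176
  x_3 = 2.623133 - (-0.119176)×(2.623133 - 2.860000)/(-0.119176 - 1.179600)
       = 2.644868
Iteration 3:
  f(2.623133) = -0.119176
  f(2.644868) = -0.004676
  x_4 = 2.644868 - (-0.004676)×(2.644868 - 2.623133)/(-0.004676 - (-0.119176))
       = 2.645755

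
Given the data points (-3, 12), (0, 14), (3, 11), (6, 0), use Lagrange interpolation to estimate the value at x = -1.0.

Lagrange interpolation formula:
P(x) = Σ yᵢ × Lᵢ(x)
where Lᵢ(x) = Π_{j≠i} (x - xⱼ)/(xᵢ - xⱼ)

L_0(-1.0) = (-1.0 - 0)/(-3 - 0) × (-1.0 - 3)/(-3 - 3) × (-1.0 - 6)/(-3 - 6) = 0.172840
L_1(-1.0) = (-1.0 - (-3))/(0 - (-3)) × (-1.0 - 3)/(0 - 3) × (-1.0 - 6)/(0 - 6) = 1.037037
L_2(-1.0) = (-1.0 - (-3))/(3 - (-3)) × (-1.0 - 0)/(3 - 0) × (-1.0 - 6)/(3 - 6) = -0.259259
L_3(-1.0) = (-1.0 - (-3))/(6 - (-3)) × (-1.0 - 0)/(6 - 0) × (-1.0 - 3)/(6 - 3) = 0.049383

P(-1.0) = 12×L_0(-1.0) + 14×L_1(-1.0) + 11×L_2(-1.0) + 0×L_3(-1.0)
P(-1.0) = 13.740741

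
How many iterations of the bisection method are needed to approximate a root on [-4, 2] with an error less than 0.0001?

We need (b-a)/2^n ≤ 0.0001
(2 - (-4))/2^n ≤ 0.0001
6/2^n ≤ 0.0001
2^n ≥ 60000
n ≥ log₂(60000) = 15.87
n ≥ 16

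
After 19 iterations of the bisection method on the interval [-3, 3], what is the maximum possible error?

Bisection error bound: |error| ≤ (b-a)/2^n
|error| ≤ (3 - (-3))/2^19 = 6/2^19
|error| ≤ 0.0000114441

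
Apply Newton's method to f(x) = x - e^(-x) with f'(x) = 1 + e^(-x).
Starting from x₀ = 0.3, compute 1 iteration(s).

f(x) = x - e^(-x)
f'(x) = 1 + e^(-x)
x₀ = 0.3

Newton-Raphson formula: x_{n+1} = x_n - f(x_n)/f'(x_n)

Iteration 1:
  f(0.300000) = -0.440818
  f'(0.300000) = 1.740818
  x_1 = 0.300000 - (-0.440818)/1.740818 = 0.553225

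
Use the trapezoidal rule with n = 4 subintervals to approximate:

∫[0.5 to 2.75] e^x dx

f(x) = e^x
a = 0.5, b = 2.75, n = 4
h = (b - a)/n = 0.562500

Trapezoidal rule: (h/2)[f(x₀) + 2f(x₁) + 2f(x₂) + ... + f(xₙ)]

x_0 = 0.5000, f(x_0) = 1.648721, coefficient = 1
x_1 = 1.0625, f(x_1) = 2.893596, coefficient = 2
x_2 = 1.6250, f(x_2) = 5.078419, coefficient = 2
x_3 = 2.1875, f(x_3) = 8.912903, coefficient = 2
x_4 = 2.7500, f(x_4) = 15.642632, coefficient = 1

I ≈ (0.562500/2) × 51.061189 = 14.360959
Exact value: 13.993911
Error: 0.367049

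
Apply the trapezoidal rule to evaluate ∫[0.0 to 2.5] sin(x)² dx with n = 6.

f(x) = sin(x)²
a = 0.0, b = 2.5, n = 6
h = (b - a)/n = 0.416667

Trapezoidal rule: (h/2)[f(x₀) + 2f(x₁) + 2f(x₂) + ... + f(xₙ)]

x_0 = 0.0000, f(x_0) = 0.000000, coefficient = 1
x_1 = 0.4167, f(x_1) = 0.163794, coefficient = 2
x_2 = 0.8333, f(x_2) = 0.547862, coefficient = 2
x_3 = 1.2500, f(x_3) = 0.900572, coefficient = 2
x_4 = 1.6667, f(x_4) = 0.990837, coefficient = 2
x_5 = 2.0833, f(x_5) = 0.759518, coefficient = 2
x_6 = 2.5000, f(x_6) = 0.358169, coefficient = 1

I ≈ (0.416667/2) × 7.083333 = 1.475694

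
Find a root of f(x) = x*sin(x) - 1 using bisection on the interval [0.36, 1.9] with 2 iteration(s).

f(x) = x*sin(x) - 1
Initial interval: [0.36, 1.9]

Iteration 1:
  c_1 = (0.360000 + 1.900000)/2 = 1.130000
  f(c_1) = f(1.130000) = 0.021986
  f(a) × f(c) < 0, new interval: [0.360000, 1.130000]
Iteration 2:
  c_2 = (0.360000 + 1.130000)/2 = 0.745000
  f(c_2) = f(0.745000) = -0.494911
  f(a) × f(c) ≥ 0, new interval: [0.745000, 1.130000]

After 2 iteration(s), the approximation is c_2 = 0.745000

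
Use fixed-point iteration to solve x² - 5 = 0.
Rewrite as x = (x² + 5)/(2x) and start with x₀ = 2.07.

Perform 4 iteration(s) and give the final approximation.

Equation: x² - 5 = 0
Fixed-point form: x = (x² + 5)/(2x)
x₀ = 2.07

x_1 = g(2.070000) = 2.242729
x_2 = g(2.242729) = 2.236078
x_3 = g(2.236078) = 2.236068
x_4 = g(2.236068) = 2.236068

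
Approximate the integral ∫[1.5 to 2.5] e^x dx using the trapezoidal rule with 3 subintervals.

f(x) = e^x
a = 1.5, b = 2.5, n = 3
h = (b - a)/n = 0.333333

Trapezoidal rule: (h/2)[f(x₀) + 2f(x₁) + 2f(x₂) + ... + f(xₙ)]

x_0 = 1.5000, f(x_0) = 4.481689, coefficient = 1
x_1 = 1.8333, f(x_1) = 6.254701, coefficient = 2
x_2 = 2.1667, f(x_2) = 8.729138, coefficient = 2
x_3 = 2.5000, f(x_3) = 12.182494, coefficient = 1

I ≈ (0.333333/2) × 46.631862 = 7.771977
Exact value: 7.700805
Error: 0.071172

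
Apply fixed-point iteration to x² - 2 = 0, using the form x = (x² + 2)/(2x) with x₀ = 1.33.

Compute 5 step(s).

Equation: x² - 2 = 0
Fixed-point form: x = (x² + 2)/(2x)
x₀ = 1.33

x_1 = g(1.330000) = 1.416880
x_2 = g(1.416880) = 1.414216
x_3 = g(1.414216) = 1.414214
x_4 = g(1.414214) = 1.414214
x_5 = g(1.414214) = 1.414214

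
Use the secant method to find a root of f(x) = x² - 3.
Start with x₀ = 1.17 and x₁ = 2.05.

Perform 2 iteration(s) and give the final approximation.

f(x) = x² - 3
x₀ = 1.17, x₁ = 2.05

Secant formula: x_{n+1} = x_n - f(x_n)(x_n - x_{n-1})/(f(x_n) - f(x_{n-1}))

Iteration 1:
  f(1.170000) = -1.631100
  f(2.050000) = 1.202500
  x_2 = 2.050000 - 1.202500×(2.050000 - 1.170000)/(1.202500 - (-1.631100))
       = 1.676553
Iteration 2:
  f(2.050000) = 1.202500
  f(1.676553) = -0.189171
  x_3 = 1.676553 - (-0.189171)×(1.676553 - 2.050000)/(-0.189171 - 1.202500)
       = 1.727316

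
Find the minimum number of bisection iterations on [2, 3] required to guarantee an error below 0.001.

We need (b-a)/2^n ≤ 0.001
(3 - 2)/2^n ≤ 0.001
1/2^n ≤ 0.001
2^n ≥ 1000
n ≥ log₂(1000) = 9.97
n ≥ 10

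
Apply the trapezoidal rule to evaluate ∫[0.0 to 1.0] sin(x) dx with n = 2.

f(x) = sin(x)
a = 0.0, b = 1.0, n = 2
h = (b - a)/n = 0.500000

Trapezoidal rule: (h/2)[f(x₀) + 2f(x₁) + 2f(x₂) + ... + f(xₙ)]

x_0 = 0.0000, f(x_0) = 0.000000, coefficient = 1
x_1 = 0.5000, f(x_1) = 0.479426, coefficient = 2
x_2 = 1.0000, f(x_2) = 0.841471, coefficient = 1

I ≈ (0.500000/2) × 1.800322 = 0.450081
Exact value: 0.459698
Error: 0.009617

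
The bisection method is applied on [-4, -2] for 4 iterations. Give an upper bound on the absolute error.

Bisection error bound: |error| ≤ (b-a)/2^n
|error| ≤ (-2 - (-4))/2^4 = 2/2^4
|error| ≤ 0.1250000000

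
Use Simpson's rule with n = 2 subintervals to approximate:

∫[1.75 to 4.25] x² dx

f(x) = x²
a = 1.75, b = 4.25, n = 2
h = (b - a)/n = 1.250000

Simpson's rule: (h/3)[f(x₀) + 4f(x₁) + 2f(x₂) + ... + f(xₙ)]

x_0 = 1.7500, f(x_0) = 3.062500, coefficient = 1
x_1 = 3.0000, f(x_1) = 9.000000, coefficient = 4
x_2 = 4.2500, f(x_2) = 18.062500, coefficient = 1

I ≈ (1.250000/3) × 57.125000 = 23.802083
Exact value: 23.802083
Error: 0.000000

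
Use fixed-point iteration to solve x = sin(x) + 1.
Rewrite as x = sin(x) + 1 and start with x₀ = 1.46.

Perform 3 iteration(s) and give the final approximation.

Equation: x = sin(x) + 1
Fixed-point form: x = sin(x) + 1
x₀ = 1.46

x_1 = g(1.460000) = 1.993868
x_2 = g(1.993868) = 1.911832
x_3 = g(1.911832) = 1.942409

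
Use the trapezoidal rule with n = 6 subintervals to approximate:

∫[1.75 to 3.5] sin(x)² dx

f(x) = sin(x)²
a = 1.75, b = 3.5, n = 6
h = (b - a)/n = 0.291667

Trapezoidal rule: (h/2)[f(x₀) + 2f(x₁) + 2f(x₂) + ... + f(xₙ)]

x_0 = 1.7500, f(x_0) = 0.968228, coefficient = 1
x_1 = 2.0417, f(x_1) = 0.794191, coefficient = 2
x_2 = 2.3333, f(x_2) = 0.522853, coefficient = 2
x_3 = 2.6250, f(x_3) = 0.243957, coefficient = 2
x_4 = 2.9167, f(x_4) = 0.049744, coefficient = 2
x_5 = 3.2083, f(x_5) = 0.004448, coefficient = 2
x_6 = 3.5000, f(x_6) = 0.123049, coefficient = 1

I ≈ (0.291667/2) × 4.321663 = 0.630243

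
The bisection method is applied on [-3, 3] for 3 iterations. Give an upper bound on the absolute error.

Bisection error bound: |error| ≤ (b-a)/2^n
|error| ≤ (3 - (-3))/2^3 = 6/2^3
|error| ≤ 0.7500000000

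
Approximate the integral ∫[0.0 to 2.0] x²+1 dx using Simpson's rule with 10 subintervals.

f(x) = x²+1
a = 0.0, b = 2.0, n = 10
h = (b - a)/n = 0.200000

Simpson's rule: (h/3)[f(x₀) + 4f(x₁) + 2f(x₂) + ... + f(xₙ)]

x_0 = 0.0000, f(x_0) = 1.000000, coefficient = 1
x_1 = 0.2000, f(x_1) = 1.040000, coefficient = 4
x_2 = 0.4000, f(x_2) = 1.160000, coefficient = 2
x_3 = 0.6000, f(x_3) = 1.360000, coefficient = 4
x_4 = 0.8000, f(x_4) = 1.640000, coefficient = 2
x_5 = 1.0000, f(x_5) = 2.000000, coefficient = 4
x_6 = 1.2000, f(x_6) = 2.440000, coefficient = 2
x_7 = 1.4000, f(x_7) = 2.960000, coefficient = 4
x_8 = 1.6000, f(x_8) = 3.560000, coefficient = 2
x_9 = 1.8000, f(x_9) = 4.240000, coefficient = 4
x_10 = 2.0000, f(x_10) = 5.000000, coefficient = 1

I ≈ (0.200000/3) × 70.000000 = 4.666667
Exact value: 4.666667
Error: 0.000000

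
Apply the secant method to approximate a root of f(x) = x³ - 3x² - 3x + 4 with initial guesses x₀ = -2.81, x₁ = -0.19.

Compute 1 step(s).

f(x) = x³ - 3x² - 3x + 4
x₀ = -2.81, x₁ = -0.19

Secant formula: x_{n+1} = x_n - f(x_n)(x_n - x_{n-1})/(f(x_n) - f(x_{n-1}))

Iteration 1:
  f(-2.810000) = -33.446341
  f(-0.190000) = 4.454841
  x_2 = -0.190000 - 4.454841×(-0.190000 - (-2.810000))/(4.454841 - (-33.446341))
       = -0.497950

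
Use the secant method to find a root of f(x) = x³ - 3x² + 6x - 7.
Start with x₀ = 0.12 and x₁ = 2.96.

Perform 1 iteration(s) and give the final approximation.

f(x) = x³ - 3x² + 6x - 7
x₀ = 0.12, x₁ = 2.96

Secant formula: x_{n+1} = x_n - f(x_n)(x_n - x_{n-1})/(f(x_n) - f(x_{n-1}))

Iteration 1:
  f(0.120000) = -6.321472
  f(2.960000) = 10.409536
  x_2 = 2.960000 - 10.409536×(2.960000 - 0.120000)/(10.409536 - (-6.321472))
       = 1.193036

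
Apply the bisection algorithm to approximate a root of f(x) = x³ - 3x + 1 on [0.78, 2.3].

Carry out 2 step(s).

f(x) = x³ - 3x + 1
Initial interval: [0.78, 2.3]

Iteration 1:
  c_1 = (0.780000 + 2.300000)/2 = 1.540000
  f(c_1) = f(1.540000) = 0.032264
  f(a) × f(c) < 0, new interval: [0.780000, 1.540000]
Iteration 2:
  c_2 = (0.780000 + 1.540000)/2 = 1.160000
  f(c_2) = f(1.160000) = -0.919104
  f(a) × f(c) ≥ 0, new interval: [1.160000, 1.540000]

After 2 iteration(s), the approximation is c_2 = 1.160000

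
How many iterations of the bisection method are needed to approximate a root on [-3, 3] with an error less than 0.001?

We need (b-a)/2^n ≤ 0.001
(3 - (-3))/2^n ≤ 0.001
6/2^n ≤ 0.001
2^n ≥ 6000
n ≥ log₂(6000) = 12.55
n ≥ 13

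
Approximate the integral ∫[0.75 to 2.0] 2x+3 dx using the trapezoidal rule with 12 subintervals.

f(x) = 2x+3
a = 0.75, b = 2.0, n = 12
h = (b - a)/n = 0.104167

Trapezoidal rule: (h/2)[f(x₀) + 2f(x₁) + 2f(x₂) + ... + f(xₙ)]

x_0 = 0.7500, f(x_0) = 4.500000, coefficient = 1
x_1 = 0.8542, f(x_1) = 4.708333, coefficient = 2
x_2 = 0.9583, f(x_2) = 4.916667, coefficient = 2
x_3 = 1.0625, f(x_3) = 5.125000, coefficient = 2
x_4 = 1.1667, f(x_4) = 5.333333, coefficient = 2
x_5 = 1.2708, f(x_5) = 5.541667, coefficient = 2
x_6 = 1.3750, f(x_6) = 5.750000, coefficient = 2
x_7 = 1.4792, f(x_7) = 5.958333, coefficient = 2
x_8 = 1.5833, f(x_8) = 6.166667, coefficient = 2
x_9 = 1.6875, f(x_9) = 6.375000, coefficient = 2
x_10 = 1.7917, f(x_10) = 6.583333, coefficient = 2
x_11 = 1.8958, f(x_11) = 6.791667, coefficient = 2
x_12 = 2.0000, f(x_12) = 7.000000, coefficient = 1

I ≈ (0.104167/2) × 138.000000 = 7.187500
Exact value: 7.187500
Error: 0.000000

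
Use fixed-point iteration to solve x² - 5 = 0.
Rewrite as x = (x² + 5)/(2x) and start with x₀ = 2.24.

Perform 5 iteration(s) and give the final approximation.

Equation: x² - 5 = 0
Fixed-point form: x = (x² + 5)/(2x)
x₀ = 2.24

x_1 = g(2.240000) = 2.236071
x_2 = g(2.236071) = 2.236068
x_3 = g(2.236068) = 2.236068
x_4 = g(2.236068) = 2.236068
x_5 = g(2.236068) = 2.236068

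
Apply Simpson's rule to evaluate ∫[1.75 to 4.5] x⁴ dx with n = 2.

f(x) = x⁴
a = 1.75, b = 4.5, n = 2
h = (b - a)/n = 1.375000

Simpson's rule: (h/3)[f(x₀) + 4f(x₁) + 2f(x₂) + ... + f(xₙ)]

x_0 = 1.7500, f(x_0) = 9.378906, coefficient = 1
x_1 = 3.1250, f(x_1) = 95.367432, coefficient = 4
x_2 = 4.5000, f(x_2) = 410.062500, coefficient = 1

I ≈ (1.375000/3) × 800.911133 = 367.084269
Exact value: 365.773633
Error: 1.310636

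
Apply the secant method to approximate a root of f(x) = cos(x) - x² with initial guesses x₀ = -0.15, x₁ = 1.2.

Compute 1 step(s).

f(x) = cos(x) - x²
x₀ = -0.15, x₁ = 1.2

Secant formula: x_{n+1} = x_n - f(x_n)(x_n - x_{n-1})/(f(x_n) - f(x_{n-1}))

Iteration 1:
  f(-0.150000) = 0.966271
  f(1.200000) = -1.077642
  x_2 = 1.200000 - (-1.077642)×(1.200000 - (-0.150000))/(-1.077642 - 0.966271)
       = 0.488220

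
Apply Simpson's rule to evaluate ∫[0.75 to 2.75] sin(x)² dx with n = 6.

f(x) = sin(x)²
a = 0.75, b = 2.75, n = 6
h = (b - a)/n = 0.333333

Simpson's rule: (h/3)[f(x₀) + 4f(x₁) + 2f(x₂) + ... + f(xₙ)]

x_0 = 0.7500, f(x_0) = 0.464631, coefficient = 1
x_1 = 1.0833, f(x_1) = 0.780615, coefficient = 4
x_2 = 1.4167, f(x_2) = 0.976432, coefficient = 2
x_3 = 1.7500, f(x_3) = 0.968228, coefficient = 4
x_4 = 2.0833, f(x_4) = 0.759518, coefficient = 2
x_5 = 2.4167, f(x_5) = 0.439675, coefficient = 4
x_6 = 2.7500, f(x_6) = 0.145665, coefficient = 1

I ≈ (0.333333/3) × 12.836268 = 1.426252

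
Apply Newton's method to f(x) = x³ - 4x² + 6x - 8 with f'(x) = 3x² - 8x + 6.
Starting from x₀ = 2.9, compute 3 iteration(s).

f(x) = x³ - 4x² + 6x - 8
f'(x) = 3x² - 8x + 6
x₀ = 2.9

Newton-Raphson formula: x_{n+1} = x_n - f(x_n)/f'(x_n)

Iteration 1:
  f(2.900000) = 0.149000
  f'(2.900000) = 8.030000
  x_1 = 2.900000 - 0.149000/8.030000 = 2.881445
Iteration 2:
  f(2.881445) = 0.001612
  f'(2.881445) = 7.856612
  x_2 = 2.881445 - 0.001612/7.856612 = 2.881239
Iteration 3:
  f(2.881239) = 0.000000
  f'(2.881239) = 7.854706
  x_3 = 2.881239 - 0.000000/7.854706 = 2.881239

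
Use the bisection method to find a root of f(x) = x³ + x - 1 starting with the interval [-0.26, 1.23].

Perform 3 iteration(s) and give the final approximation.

f(x) = x³ + x - 1
Initial interval: [-0.26, 1.23]

Iteration 1:
  c_1 = (-0.260000 + 1.230000)/2 = 0.485000
  f(c_1) = f(0.485000) = -0.400916
  f(a) × f(c) ≥ 0, new interval: [0.485000, 1.230000]
Iteration 2:
  c_2 = (0.485000 + 1.230000)/2 = 0.857500
  f(c_2) = f(0.857500) = 0.488025
  f(a) × f(c) < 0, new interval: [0.485000, 0.857500]
Iteration 3:
  c_3 = (0.485000 + 0.857500)/2 = 0.671250
  f(c_3) = f(0.671250) = -0.026300
  f(a) × f(c) ≥ 0, new interval: [0.671250, 0.857500]

After 3 iteration(s), the approximation is c_3 = 0.671250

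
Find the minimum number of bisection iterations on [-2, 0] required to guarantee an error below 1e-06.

We need (b-a)/2^n ≤ 1e-06
(0 - (-2))/2^n ≤ 1e-06
2/2^n ≤ 1e-06
2^n ≥ 2000000
n ≥ log₂(2000000) = 20.93
n ≥ 21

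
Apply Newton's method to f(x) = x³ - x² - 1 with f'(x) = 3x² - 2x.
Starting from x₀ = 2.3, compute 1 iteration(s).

f(x) = x³ - x² - 1
f'(x) = 3x² - 2x
x₀ = 2.3

Newton-Raphson formula: x_{n+1} = x_n - f(x_n)/f'(x_n)

Iteration 1:
  f(2.300000) = 5.877000
  f'(2.300000) = 11.270000
  x_1 = 2.300000 - 5.877000/11.270000 = 1.778527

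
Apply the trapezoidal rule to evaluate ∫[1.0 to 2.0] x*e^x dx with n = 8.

f(x) = x*e^x
a = 1.0, b = 2.0, n = 8
h = (b - a)/n = 0.125000

Trapezoidal rule: (h/2)[f(x₀) + 2f(x₁) + 2f(x₂) + ... + f(xₙ)]

x_0 = 1.0000, f(x_0) = 2.718282, coefficient = 1
x_1 = 1.1250, f(x_1) = 3.465244, coefficient = 2
x_2 = 1.2500, f(x_2) = 4.362929, coefficient = 2
x_3 = 1.3750, f(x_3) = 5.438230, coefficient = 2
x_4 = 1.5000, f(x_4) = 6.722534, coefficient = 2
x_5 = 1.6250, f(x_5) = 8.252431, coefficient = 2
x_6 = 1.7500, f(x_6) = 10.070555, coefficient = 2
x_7 = 1.8750, f(x_7) = 12.226536, coefficient = 2
x_8 = 2.0000, f(x_8) = 14.778112, coefficient = 1

I ≈ (0.125000/2) × 118.573310 = 7.410832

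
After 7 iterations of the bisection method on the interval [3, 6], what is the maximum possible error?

Bisection error bound: |error| ≤ (b-a)/2^n
|error| ≤ (6 - 3)/2^7 = 3/2^7
|error| ≤ 0.0234375000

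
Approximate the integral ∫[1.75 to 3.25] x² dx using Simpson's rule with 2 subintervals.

f(x) = x²
a = 1.75, b = 3.25, n = 2
h = (b - a)/n = 0.750000

Simpson's rule: (h/3)[f(x₀) + 4f(x₁) + 2f(x₂) + ... + f(xₙ)]

x_0 = 1.7500, f(x_0) = 3.062500, coefficient = 1
x_1 = 2.5000, f(x_1) = 6.250000, coefficient = 4
x_2 = 3.2500, f(x_2) = 10.562500, coefficient = 1

I ≈ (0.750000/3) × 38.625000 = 9.656250
Exact value: 9.656250
Error: 0.000000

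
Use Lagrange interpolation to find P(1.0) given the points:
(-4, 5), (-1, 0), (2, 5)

Lagrange interpolation formula:
P(x) = Σ yᵢ × Lᵢ(x)
where Lᵢ(x) = Π_{j≠i} (x - xⱼ)/(xᵢ - xⱼ)

L_0(1.0) = (1.0 - (-1))/(-4 - (-1)) × (1.0 - 2)/(-4 - 2) = -0.111111
L_1(1.0) = (1.0 - (-4))/(-1 - (-4)) × (1.0 - 2)/(-1 - 2) = 0.555556
L_2(1.0) = (1.0 - (-4))/(2 - (-4)) × (1.0 - (-1))/(2 - (-1)) = 0.555556

P(1.0) = 5×L_0(1.0) + 0×L_1(1.0) + 5×L_2(1.0)
P(1.0) = 2.222222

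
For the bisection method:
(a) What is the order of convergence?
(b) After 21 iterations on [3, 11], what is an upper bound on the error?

(a) Bisection has linear (order 1) convergence; the error is halved each step.

(b) Error bound = (b-a)/2^n = (11 - 3)/2^{21}
    = 8/2^{21}

(a) 1 (linear); (b) error ≤ 3.81e-06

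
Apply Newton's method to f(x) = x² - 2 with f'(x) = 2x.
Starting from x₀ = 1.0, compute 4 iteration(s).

f(x) = x² - 2
f'(x) = 2x
x₀ = 1.0

Newton-Raphson formula: x_{n+1} = x_n - f(x_n)/f'(x_n)

Iteration 1:
  f(1.000000) = -1.000000
  f'(1.000000) = 2.000000
  x_1 = 1.000000 - (-1.000000)/2.000000 = 1.500000
Iteration 2:
  f(1.500000) = 0.250000
  f'(1.500000) = 3.000000
  x_2 = 1.500000 - 0.250000/3.000000 = 1.416667
Iteration 3:
  f(1.416667) = 0.006944
  f'(1.416667) = 2.833333
  x_3 = 1.416667 - 0.006944/2.833333 = 1.414216
Iteration 4:
  f(1.414216) = 0.000006
  f'(1.414216) = 2.828431
  x_4 = 1.414216 - 0.000006/2.828431 = 1.414214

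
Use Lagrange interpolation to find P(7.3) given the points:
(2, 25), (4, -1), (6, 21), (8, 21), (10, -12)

Lagrange interpolation formula:
P(x) = Σ yᵢ × Lᵢ(x)
where Lᵢ(x) = Π_{j≠i} (x - xⱼ)/(xᵢ - xⱼ)

L_0(7.3) = (7.3 - 4)/(2 - 4) × (7.3 - 6)/(2 - 6) × (7.3 - 8)/(2 - 8) × (7.3 - 10)/(2 - 10) = 0.021115
L_1(7.3) = (7.3 - 2)/(4 - 2) × (7.3 - 6)/(4 - 6) × (7.3 - 8)/(4 - 8) × (7.3 - 10)/(4 - 10) = -0.135647
L_2(7.3) = (7.3 - 2)/(6 - 2) × (7.3 - 4)/(6 - 4) × (7.3 - 8)/(6 - 8) × (7.3 - 10)/(6 - 10) = 0.516502
L_3(7.3) = (7.3 - 2)/(8 - 2) × (7.3 - 4)/(8 - 4) × (7.3 - 6)/(8 - 6) × (7.3 - 10)/(8 - 10) = 0.639478
L_4(7.3) = (7.3 - 2)/(10 - 2) × (7.3 - 4)/(10 - 4) × (7.3 - 6)/(10 - 6) × (7.3 - 8)/(10 - 8) = -0.041448

P(7.3) = 25×L_0(7.3) + (-1)×L_1(7.3) + 21×L_2(7.3) + 21×L_3(7.3) + (-12)×L_4(7.3)
P(7.3) = 25.436463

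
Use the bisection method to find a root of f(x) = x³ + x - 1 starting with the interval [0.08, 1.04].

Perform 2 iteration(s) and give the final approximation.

f(x) = x³ + x - 1
Initial interval: [0.08, 1.04]

Iteration 1:
  c_1 = (0.080000 + 1.040000)/2 = 0.560000
  f(c_1) = f(0.560000) = -0.264384
  f(a) × f(c) ≥ 0, new interval: [0.560000, 1.040000]
Iteration 2:
  c_2 = (0.560000 + 1.040000)/2 = 0.800000
  f(c_2) = f(0.800000) = 0.312000
  f(a) × f(c) < 0, new interval: [0.560000, 0.800000]

After 2 iteration(s), the approximation is c_2 = 0.800000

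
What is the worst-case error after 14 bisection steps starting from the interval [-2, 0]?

Bisection error bound: |error| ≤ (b-a)/2^n
|error| ≤ (0 - (-2))/2^14 = 2/2^14
|error| ≤ 0.0001220703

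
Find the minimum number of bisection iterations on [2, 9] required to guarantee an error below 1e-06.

We need (b-a)/2^n ≤ 1e-06
(9 - 2)/2^n ≤ 1e-06
7/2^n ≤ 1e-06
2^n ≥ 7000000
n ≥ log₂(7000000) = 22.74
n ≥ 23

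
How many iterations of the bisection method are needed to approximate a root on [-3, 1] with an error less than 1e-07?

We need (b-a)/2^n ≤ 1e-07
(1 - (-3))/2^n ≤ 1e-07
4/2^n ≤ 1e-07
2^n ≥ 40000000
n ≥ log₂(40000000) = 25.25
n ≥ 26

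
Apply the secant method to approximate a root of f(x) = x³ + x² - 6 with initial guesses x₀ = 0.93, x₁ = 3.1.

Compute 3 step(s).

f(x) = x³ + x² - 6
x₀ = 0.93, x₁ = 3.1

Secant formula: x_{n+1} = x_n - f(x_n)(x_n - x_{n-1})/(f(x_n) - f(x_{n-1}))

Iteration 1:
  f(0.930000) = -4.330743
  f(3.100000) = 33.401000
  x_2 = 3.100000 - 33.401000×(3.100000 - 0.930000)/(33.401000 - (-4.330743))
       = 1.179066
Iteration 2:
  f(3.100000) = 33.401000
  f(1.179066) = -2.970667
  x_3 = 1.179066 - (-2.970667)×(1.179066 - 3.100000)/(-2.970667 - 33.401000)
       = 1.335959
Iteration 3:
  f(1.179066) = -2.970667
  f(1.335959) = -1.830810
  x_4 = 1.335959 - (-1.830810)×(1.335959 - 1.179066)/(-1.830810 - (-2.970667))
       = 1.587957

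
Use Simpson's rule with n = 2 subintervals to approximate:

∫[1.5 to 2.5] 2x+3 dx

f(x) = 2x+3
a = 1.5, b = 2.5, n = 2
h = (b - a)/n = 0.500000

Simpson's rule: (h/3)[f(x₀) + 4f(x₁) + 2f(x₂) + ... + f(xₙ)]

x_0 = 1.5000, f(x_0) = 6.000000, coefficient = 1
x_1 = 2.0000, f(x_1) = 7.000000, coefficient = 4
x_2 = 2.5000, f(x_2) = 8.000000, coefficient = 1

I ≈ (0.500000/3) × 42.000000 = 7.000000
Exact value: 7.000000
Error: 0.000000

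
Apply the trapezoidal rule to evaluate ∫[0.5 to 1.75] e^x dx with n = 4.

f(x) = e^x
a = 0.5, b = 1.75, n = 4
h = (b - a)/n = 0.312500

Trapezoidal rule: (h/2)[f(x₀) + 2f(x₁) + 2f(x₂) + ... + f(xₙ)]

x_0 = 0.5000, f(x_0) = 1.648721, coefficient = 1
x_1 = 0.8125, f(x_1) = 2.253535, coefficient = 2
x_2 = 1.1250, f(x_2) = 3.080217, coefficient = 2
x_3 = 1.4375, f(x_3) = 4.210157, coefficient = 2
x_4 = 1.7500, f(x_4) = 5.754603, coefficient = 1

I ≈ (0.312500/2) × 26.491142 = 4.139241
Exact value: 4.105881
Error: 0.033359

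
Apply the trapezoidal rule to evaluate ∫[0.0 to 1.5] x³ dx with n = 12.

f(x) = x³
a = 0.0, b = 1.5, n = 12
h = (b - a)/n = 0.125000

Trapezoidal rule: (h/2)[f(x₀) + 2f(x₁) + 2f(x₂) + ... + f(xₙ)]

x_0 = 0.0000, f(x_0) = 0.000000, coefficient = 1
x_1 = 0.1250, f(x_1) = 0.001953, coefficient = 2
x_2 = 0.2500, f(x_2) = 0.015625, coefficient = 2
x_3 = 0.3750, f(x_3) = 0.052734, coefficient = 2
x_4 = 0.5000, f(x_4) = 0.125000, coefficient = 2
x_5 = 0.6250, f(x_5) = 0.244141, coefficient = 2
x_6 = 0.7500, f(x_6) = 0.421875, coefficient = 2
x_7 = 0.8750, f(x_7) = 0.669922, coefficient = 2
x_8 = 1.0000, f(x_8) = 1.000000, coefficient = 2
x_9 = 1.1250, f(x_9) = 1.423828, coefficient = 2
x_10 = 1.2500, f(x_10) = 1.953125, coefficient = 2
x_11 = 1.3750, f(x_11) = 2.599609, coefficient = 2
x_12 = 1.5000, f(x_12) = 3.375000, coefficient = 1

I ≈ (0.125000/2) × 20.390625 = 1.274414
Exact value: 1.265625
Error: 0.008789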